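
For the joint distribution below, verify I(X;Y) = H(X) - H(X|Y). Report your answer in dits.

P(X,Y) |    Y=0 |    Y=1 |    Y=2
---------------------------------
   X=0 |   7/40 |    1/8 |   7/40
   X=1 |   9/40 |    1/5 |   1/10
I(X;Y) = 0.0091 dits

Mutual information has multiple equivalent forms:
- I(X;Y) = H(X) - H(X|Y)
- I(X;Y) = H(Y) - H(Y|X)
- I(X;Y) = H(X) + H(Y) - H(X,Y)

Computing all quantities:
H(X) = 0.3005, H(Y) = 0.4720, H(X,Y) = 0.7634
H(X|Y) = 0.2914, H(Y|X) = 0.4629

Verification:
H(X) - H(X|Y) = 0.3005 - 0.2914 = 0.0091
H(Y) - H(Y|X) = 0.4720 - 0.4629 = 0.0091
H(X) + H(Y) - H(X,Y) = 0.3005 + 0.4720 - 0.7634 = 0.0091

All forms give I(X;Y) = 0.0091 dits. ✓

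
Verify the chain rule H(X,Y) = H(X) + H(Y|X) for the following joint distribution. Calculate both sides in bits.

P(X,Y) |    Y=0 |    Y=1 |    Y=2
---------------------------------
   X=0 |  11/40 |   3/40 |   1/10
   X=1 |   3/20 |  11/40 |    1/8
H(X,Y) = 2.4224, H(X) = 0.9928, H(Y|X) = 1.4296 (all in bits)

Chain rule: H(X,Y) = H(X) + H(Y|X)

Left side — joint entropy directly:
H(X,Y) = -Σ p(x,y) log p(x,y) = 2.4224 bits

Right side — compute H(Y|X) from the conditional distributions:
P(X) = (9/20, 11/20), so H(X) = 0.9928 bits
H(Y|X) = Σ_x P(X=x) · H(Y|X=x):
  P(Y|X=0) = (11/18, 1/6, 2/9), H(Y|X=0) = 1.3472, weight P(X=0) = 9/20
  P(Y|X=1) = (3/11, 1/2, 5/22), H(Y|X=1) = 1.4970, weight P(X=1) = 11/20
H(Y|X) = 1.4296 bits

H(X) + H(Y|X) = 0.9928 + 1.4296 = 2.4224 bits

Both sides equal 2.4224 bits. ✓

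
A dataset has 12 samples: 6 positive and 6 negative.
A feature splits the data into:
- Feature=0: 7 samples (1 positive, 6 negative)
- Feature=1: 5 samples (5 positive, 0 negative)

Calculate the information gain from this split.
0.6549 bits

Information Gain = H(Y) - H(Y|Feature)

Before split:
P(positive) = 6/12 = 0.5000
H(Y) = 1.0000 bits

After split:
Feature=0: H = 0.5917 bits (weight = 7/12)
Feature=1: H = 0.0000 bits (weight = 5/12)
H(Y|Feature) = (7/12)×0.5917 + (5/12)×0.0000 = 0.3451 bits

Information Gain = 1.0000 - 0.3451 = 0.6549 bits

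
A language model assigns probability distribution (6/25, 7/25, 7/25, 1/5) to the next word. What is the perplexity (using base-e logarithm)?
3.9640

Perplexity is e^H (or exp(H) for natural log).

First, H = -Σ p log p = 1.3773 nats
Perplexity = e^1.3773 = 3.9640

Interpretation: The model's uncertainty is equivalent to choosing uniformly among 4.0 options.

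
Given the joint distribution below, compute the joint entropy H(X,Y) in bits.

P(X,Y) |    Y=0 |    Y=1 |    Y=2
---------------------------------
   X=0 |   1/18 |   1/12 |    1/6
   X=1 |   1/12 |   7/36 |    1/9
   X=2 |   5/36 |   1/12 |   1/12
3.0646 bits

Joint entropy is H(X,Y) = -Σ_{x,y} p(x,y) log p(x,y).

Summing over all non-zero entries:
H(X,Y) = -[1/18·log_2(1/18) + 1/12·log_2(1/12) + 1/6·log_2(1/6) + 1/12·log_2(1/12) + 7/36·log_2(7/36) + 1/9·log_2(1/9) + 5/36·log_2(5/36) + 1/12·log_2(1/12) + 1/12·log_2(1/12)]
H(X,Y) = 3.0646 bits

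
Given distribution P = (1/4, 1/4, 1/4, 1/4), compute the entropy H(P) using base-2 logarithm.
2.0000 bits

Shannon entropy is H(X) = -Σ p(x) log p(x).

For P = (1/4, 1/4, 1/4, 1/4):
H = -1/4 × log_2(1/4) -1/4 × log_2(1/4) -1/4 × log_2(1/4) -1/4 × log_2(1/4)
H = 2.0000 bits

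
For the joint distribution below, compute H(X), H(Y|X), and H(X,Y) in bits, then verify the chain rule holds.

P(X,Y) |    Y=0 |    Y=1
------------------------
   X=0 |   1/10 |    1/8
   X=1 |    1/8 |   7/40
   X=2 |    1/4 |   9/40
H(X,Y) = 2.5064, H(X) = 1.5154, H(Y|X) = 0.9910 (all in bits)

Chain rule: H(X,Y) = H(X) + H(Y|X)

Left side — joint entropy directly:
H(X,Y) = -Σ p(x,y) log p(x,y) = 2.5064 bits

Right side — compute H(Y|X) from the conditional distributions:
P(X) = (9/40, 3/10, 19/40), so H(X) = 1.5154 bits
H(Y|X) = Σ_x P(X=x) · H(Y|X=x):
  P(Y|X=0) = (4/9, 5/9), H(Y|X=0) = 0.9911, weight P(X=0) = 9/40
  P(Y|X=1) = (5/12, 7/12), H(Y|X=1) = 0.9799, weight P(X=1) = 3/10
  P(Y|X=2) = (10/19, 9/19), H(Y|X=2) = 0.9980, weight P(X=2) = 19/40
H(Y|X) = 0.9910 bits

H(X) + H(Y|X) = 1.5154 + 0.9910 = 2.5064 bits

Both sides equal 2.5064 bits. ✓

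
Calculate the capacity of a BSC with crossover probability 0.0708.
0.6311 bits

For a binary symmetric channel (BSC) with error probability p:
Capacity C = 1 - H(p) bits per symbol

where H(p) = -p log₂(p) - (1-p) log₂(1-p) is the binary entropy function.

H(0.0708) = 0.3689 bits
C = 1 - 0.3689 = 0.6311 bits per symbol

This means we can reliably transmit up to 0.6311 bits of information per channel use.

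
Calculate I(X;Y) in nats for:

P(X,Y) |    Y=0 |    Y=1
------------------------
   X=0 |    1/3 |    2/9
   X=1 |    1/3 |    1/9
0.0127 nats

Mutual information: I(X;Y) = H(X) + H(Y) - H(X,Y)

Marginals:
P(X) = (5/9, 4/9), H(X) = 0.6870 nats
P(Y) = (2/3, 1/3), H(Y) = 0.6365 nats

Joint entropy: H(X,Y) = 1.3108 nats

I(X;Y) = 0.6870 + 0.6365 - 1.3108 = 0.0127 nats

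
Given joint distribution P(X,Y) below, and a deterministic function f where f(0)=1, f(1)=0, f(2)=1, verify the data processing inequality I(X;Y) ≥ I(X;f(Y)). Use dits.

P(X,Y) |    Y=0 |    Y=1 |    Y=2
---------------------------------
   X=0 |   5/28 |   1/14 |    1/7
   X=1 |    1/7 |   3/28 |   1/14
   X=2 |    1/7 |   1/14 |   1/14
I(X;Y) = 0.0068, I(X;f(Y)) = 0.0047, inequality holds: 0.0068 ≥ 0.0047

Data Processing Inequality: For any Markov chain X → Y → Z, we have I(X;Y) ≥ I(X;Z).

Here Z = f(Y) is a deterministic function of Y, forming X → Y → Z.

Original I(X;Y) = 0.0068 dits

After applying f:
P(X,Z) where Z=f(Y):
- P(X,Z=0) = P(X,Y=1)
- P(X,Z=1) = P(X,Y=0) + P(X,Y=2)

I(X;Z) = I(X;f(Y)) = 0.0047 dits

Verification: 0.0068 ≥ 0.0047 ✓

Information cannot be created by processing; the function f can only lose information about X.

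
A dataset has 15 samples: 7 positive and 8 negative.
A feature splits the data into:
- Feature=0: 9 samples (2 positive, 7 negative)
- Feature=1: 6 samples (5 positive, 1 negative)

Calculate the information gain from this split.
0.2783 bits

Information Gain = H(Y) - H(Y|Feature)

Before split:
P(positive) = 7/15 = 0.4667
H(Y) = 0.9968 bits

After split:
Feature=0: H = 0.7642 bits (weight = 9/15)
Feature=1: H = 0.6500 bits (weight = 6/15)
H(Y|Feature) = (9/15)×0.7642 + (6/15)×0.6500 = 0.7185 bits

Information Gain = 0.9968 - 0.7185 = 0.2783 bits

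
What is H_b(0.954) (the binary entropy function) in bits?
0.2692 bits

The binary entropy function is:
H(p) = -p log(p) - (1-p) log(1-p)

H(0.954) = -0.954 × log_2(0.954) - 0.046 × log_2(0.046)
H(0.954) = 0.2692 bits

Note: Binary entropy is maximized at p=0.5 (H=1 bit) and minimized at p=0 or p=1 (H=0).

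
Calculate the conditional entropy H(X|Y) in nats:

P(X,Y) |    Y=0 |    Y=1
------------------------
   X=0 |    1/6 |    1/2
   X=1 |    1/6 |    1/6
0.6059 nats

Using the chain rule: H(X|Y) = H(X,Y) - H(Y)

First, compute H(X,Y) = 1.2425 nats

Marginal P(Y) = (1/3, 2/3)
H(Y) = 0.6365 nats

H(X|Y) = H(X,Y) - H(Y) = 1.2425 - 0.6365 = 0.6059 nats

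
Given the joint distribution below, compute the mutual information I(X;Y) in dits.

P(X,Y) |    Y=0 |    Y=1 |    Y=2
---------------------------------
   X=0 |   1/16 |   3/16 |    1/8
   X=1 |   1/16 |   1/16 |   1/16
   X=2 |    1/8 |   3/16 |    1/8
0.0063 dits

Mutual information: I(X;Y) = H(X) + H(Y) - H(X,Y)

Marginals:
P(X) = (3/8, 3/16, 7/16), H(X) = 0.4531 dits
P(Y) = (1/4, 7/16, 5/16), H(Y) = 0.4654 dits

Joint entropy: H(X,Y) = 0.9123 dits

I(X;Y) = 0.4531 + 0.4654 - 0.9123 = 0.0063 dits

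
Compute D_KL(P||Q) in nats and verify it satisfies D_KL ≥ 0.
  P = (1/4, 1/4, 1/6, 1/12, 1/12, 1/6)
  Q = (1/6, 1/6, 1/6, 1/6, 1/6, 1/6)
0.0872 nats

KL divergence satisfies the Gibbs inequality: D_KL(P||Q) ≥ 0 for all distributions P, Q.

D_KL(P||Q) = Σ p(x) log(p(x)/q(x))
Term by term:
  x=0: 1/4 × log_e[(1/4)/(1/6)] = 0.1014
  x=1: 1/4 × log_e[(1/4)/(1/6)] = 0.1014
  x=2: 1/6 × log_e[(1/6)/(1/6)] = 0.0000
  x=3: 1/12 × log_e[(1/12)/(1/6)] = -0.0578
  x=4: 1/12 × log_e[(1/12)/(1/6)] = -0.0578
  x=5: 1/6 × log_e[(1/6)/(1/6)] = 0.0000
D_KL(P||Q) = 0.0872 nats

D_KL(P||Q) = 0.0872 ≥ 0 ✓

This non-negativity is a fundamental property: relative entropy cannot be negative because it measures how different Q is from P.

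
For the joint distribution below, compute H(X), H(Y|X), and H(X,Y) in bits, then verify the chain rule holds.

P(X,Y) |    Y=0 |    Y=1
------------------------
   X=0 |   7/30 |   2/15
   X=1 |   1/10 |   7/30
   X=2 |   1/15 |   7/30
H(X,Y) = 2.4499, H(X) = 1.5801, H(Y|X) = 0.8698 (all in bits)

Chain rule: H(X,Y) = H(X) + H(Y|X)

Left side — joint entropy directly:
H(X,Y) = -Σ p(x,y) log p(x,y) = 2.4499 bits

Right side — compute H(Y|X) from the conditional distributions:
P(X) = (11/30, 1/3, 3/10), so H(X) = 1.5801 bits
H(Y|X) = Σ_x P(X=x) · H(Y|X=x):
  P(Y|X=0) = (7/11, 4/11), H(Y|X=0) = 0.9457, weight P(X=0) = 11/30
  P(Y|X=1) = (3/10, 7/10), H(Y|X=1) = 0.8813, weight P(X=1) = 1/3
  P(Y|X=2) = (2/9, 7/9), H(Y|X=2) = 0.7642, weight P(X=2) = 3/10
H(Y|X) = 0.8698 bits

H(X) + H(Y|X) = 1.5801 + 0.8698 = 2.4499 bits

Both sides equal 2.4499 bits. ✓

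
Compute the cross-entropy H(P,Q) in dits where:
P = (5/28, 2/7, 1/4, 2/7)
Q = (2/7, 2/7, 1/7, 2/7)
0.6193 dits

Cross-entropy: H(P,Q) = -Σ p(x) log q(x)

Alternatively: H(P,Q) = H(P) + D_KL(P||Q)
H(P) = 0.5950 dits
D_KL(P||Q) = 0.0243 dits

H(P,Q) = 0.5950 + 0.0243 = 0.6193 dits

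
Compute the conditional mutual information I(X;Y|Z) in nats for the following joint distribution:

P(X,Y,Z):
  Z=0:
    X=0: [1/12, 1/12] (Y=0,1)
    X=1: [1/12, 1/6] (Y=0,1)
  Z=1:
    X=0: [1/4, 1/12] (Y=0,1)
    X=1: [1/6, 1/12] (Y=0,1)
0.0082 nats

Conditional mutual information: I(X;Y|Z) = H(X|Z) + H(Y|Z) - H(X,Y|Z)

H(Z) = 0.6792
H(X,Z) = 1.3580 → H(X|Z) = 0.6788
H(Y,Z) = 1.3086 → H(Y|Z) = 0.6294
H(X,Y,Z) = 1.9792 → H(X,Y|Z) = 1.3000

I(X;Y|Z) = 0.6788 + 0.6294 - 1.3000 = 0.0082 nats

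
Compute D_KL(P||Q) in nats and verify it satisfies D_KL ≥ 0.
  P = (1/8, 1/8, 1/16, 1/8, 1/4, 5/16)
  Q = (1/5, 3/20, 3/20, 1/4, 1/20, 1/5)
0.3189 nats

KL divergence satisfies the Gibbs inequality: D_KL(P||Q) ≥ 0 for all distributions P, Q.

D_KL(P||Q) = Σ p(x) log(p(x)/q(x))
Term by term:
  x=0: 1/8 × log_e[(1/8)/(1/5)] = -0.0588
  x=1: 1/8 × log_e[(1/8)/(3/20)] = -0.0228
  x=2: 1/16 × log_e[(1/16)/(3/20)] = -0.0547
  x=3: 1/8 × log_e[(1/8)/(1/4)] = -0.0866
  x=4: 1/4 × log_e[(1/4)/(1/20)] = 0.4024
  x=5: 5/16 × log_e[(5/16)/(1/5)] = 0.1395
D_KL(P||Q) = 0.3189 nats

D_KL(P||Q) = 0.3189 ≥ 0 ✓

This non-negativity is a fundamental property: relative entropy cannot be negative because it measures how different Q is from P.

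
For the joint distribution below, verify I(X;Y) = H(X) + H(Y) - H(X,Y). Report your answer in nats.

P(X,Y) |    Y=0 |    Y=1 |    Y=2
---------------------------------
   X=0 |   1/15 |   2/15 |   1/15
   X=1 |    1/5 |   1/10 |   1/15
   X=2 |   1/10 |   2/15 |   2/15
I(X;Y) = 0.0465 nats

Mutual information has multiple equivalent forms:
- I(X;Y) = H(X) - H(X|Y)
- I(X;Y) = H(Y) - H(Y|X)
- I(X;Y) = H(X) + H(Y) - H(X,Y)

Computing all quantities:
H(X) = 1.0882, H(Y) = 1.0882, H(X,Y) = 2.1300
H(X|Y) = 1.0418, H(Y|X) = 1.0418

Verification:
H(X) - H(X|Y) = 1.0882 - 1.0418 = 0.0465
H(Y) - H(Y|X) = 1.0882 - 1.0418 = 0.0465
H(X) + H(Y) - H(X,Y) = 1.0882 + 1.0882 - 2.1300 = 0.0465

All forms give I(X;Y) = 0.0465 nats. ✓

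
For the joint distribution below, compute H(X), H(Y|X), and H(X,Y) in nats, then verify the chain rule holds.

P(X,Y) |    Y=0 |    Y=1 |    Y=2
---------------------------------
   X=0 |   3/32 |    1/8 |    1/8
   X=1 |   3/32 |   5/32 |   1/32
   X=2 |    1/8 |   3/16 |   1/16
H(X,Y) = 2.1091, H(X) = 1.0916, H(Y|X) = 1.0175 (all in nats)

Chain rule: H(X,Y) = H(X) + H(Y|X)

Left side — joint entropy directly:
H(X,Y) = -Σ p(x,y) log p(x,y) = 2.1091 nats

Right side — compute H(Y|X) from the conditional distributions:
P(X) = (11/32, 9/32, 3/8), so H(X) = 1.0916 nats
H(Y|X) = Σ_x P(X=x) · H(Y|X=x):
  P(Y|X=0) = (3/11, 4/11, 4/11), H(Y|X=0) = 1.0901, weight P(X=0) = 11/32
  P(Y|X=1) = (1/3, 5/9, 1/9), H(Y|X=1) = 0.9369, weight P(X=1) = 9/32
  P(Y|X=2) = (1/3, 1/2, 1/6), H(Y|X=2) = 1.0114, weight P(X=2) = 3/8
H(Y|X) = 1.0175 nats

H(X) + H(Y|X) = 1.0916 + 1.0175 = 2.1091 nats

Both sides equal 2.1091 nats. ✓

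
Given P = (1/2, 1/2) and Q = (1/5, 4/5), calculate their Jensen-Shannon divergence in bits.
0.0731 bits

Jensen-Shannon divergence is:
JSD(P||Q) = 0.5 × D_KL(P||M) + 0.5 × D_KL(Q||M)
where M = 0.5 × (P + Q) is the mixture distribution.

M = 0.5 × (1/2, 1/2) + 0.5 × (1/5, 4/5) = (7/20, 13/20)

D_KL(P||M) = 0.0680 bits
D_KL(Q||M) = 0.0782 bits

JSD(P||Q) = 0.5 × 0.0680 + 0.5 × 0.0782 = 0.0731 bits

Unlike KL divergence, JSD is symmetric and bounded: 0 ≤ JSD ≤ log(2).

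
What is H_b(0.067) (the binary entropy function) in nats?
0.2458 nats

The binary entropy function is:
H(p) = -p log(p) - (1-p) log(1-p)

H(0.067) = -0.067 × log_e(0.067) - 0.933 × log_e(0.933)
H(0.067) = 0.2458 nats

Note: Binary entropy is maximized at p=0.5 (H=1 bit) and minimized at p=0 or p=1 (H=0).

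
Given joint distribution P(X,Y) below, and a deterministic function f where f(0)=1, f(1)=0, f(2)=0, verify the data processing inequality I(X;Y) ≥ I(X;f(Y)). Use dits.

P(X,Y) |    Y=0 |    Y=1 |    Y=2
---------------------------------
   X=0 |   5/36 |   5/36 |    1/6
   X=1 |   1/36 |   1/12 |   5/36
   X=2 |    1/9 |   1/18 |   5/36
I(X;Y) = 0.0150, I(X;f(Y)) = 0.0119, inequality holds: 0.0150 ≥ 0.0119

Data Processing Inequality: For any Markov chain X → Y → Z, we have I(X;Y) ≥ I(X;Z).

Here Z = f(Y) is a deterministic function of Y, forming X → Y → Z.

Original I(X;Y) = 0.0150 dits

After applying f:
P(X,Z) where Z=f(Y):
- P(X,Z=0) = P(X,Y=1) + P(X,Y=2)
- P(X,Z=1) = P(X,Y=0)

I(X;Z) = I(X;f(Y)) = 0.0119 dits

Verification: 0.0150 ≥ 0.0119 ✓

Information cannot be created by processing; the function f can only lose information about X.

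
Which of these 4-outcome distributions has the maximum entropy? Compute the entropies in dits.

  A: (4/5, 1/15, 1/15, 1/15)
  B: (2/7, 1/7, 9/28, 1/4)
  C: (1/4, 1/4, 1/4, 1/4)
C

For a discrete distribution over n outcomes, entropy is maximized by the uniform distribution.

Computing entropies:
H(A) = 0.3127 dits
H(B) = 0.5851 dits
H(C) = 0.6021 dits

The uniform distribution (where all probabilities equal 1/4) achieves the maximum entropy of log_10(4) = 0.6021 dits.

Distribution C has the highest entropy.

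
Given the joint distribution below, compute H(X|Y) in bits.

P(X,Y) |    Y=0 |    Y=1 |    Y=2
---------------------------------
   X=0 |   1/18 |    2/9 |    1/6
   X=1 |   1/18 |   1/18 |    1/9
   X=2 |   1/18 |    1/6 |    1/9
1.4943 bits

Using the chain rule: H(X|Y) = H(X,Y) - H(Y)

First, compute H(X,Y) = 2.9749 bits

Marginal P(Y) = (1/6, 4/9, 7/18)
H(Y) = 1.4807 bits

H(X|Y) = H(X,Y) - H(Y) = 2.9749 - 1.4807 = 1.4943 bits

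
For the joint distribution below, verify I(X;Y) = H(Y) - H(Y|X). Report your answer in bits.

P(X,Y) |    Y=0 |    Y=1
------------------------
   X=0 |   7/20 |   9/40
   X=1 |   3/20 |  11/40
I(X;Y) = 0.0467 bits

Mutual information has multiple equivalent forms:
- I(X;Y) = H(X) - H(X|Y)
- I(X;Y) = H(Y) - H(Y|X)
- I(X;Y) = H(X) + H(Y) - H(X,Y)

Computing all quantities:
H(X) = 0.9837, H(Y) = 1.0000, H(X,Y) = 1.9370
H(X|Y) = 0.9370, H(Y|X) = 0.9533

Verification:
H(X) - H(X|Y) = 0.9837 - 0.9370 = 0.0467
H(Y) - H(Y|X) = 1.0000 - 0.9533 = 0.0467
H(X) + H(Y) - H(X,Y) = 0.9837 + 1.0000 - 1.9370 = 0.0467

All forms give I(X;Y) = 0.0467 bits. ✓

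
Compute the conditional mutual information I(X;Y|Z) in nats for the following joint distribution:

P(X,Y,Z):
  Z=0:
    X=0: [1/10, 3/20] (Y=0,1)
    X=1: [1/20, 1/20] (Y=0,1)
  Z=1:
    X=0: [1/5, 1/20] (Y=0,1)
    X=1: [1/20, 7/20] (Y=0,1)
0.1587 nats

Conditional mutual information: I(X;Y|Z) = H(X|Z) + H(Y|Z) - H(X,Y|Z)

H(Z) = 0.6474
H(X,Z) = 1.2899 → H(X|Z) = 0.6425
H(Y,Z) = 1.3195 → H(Y|Z) = 0.6721
H(X,Y,Z) = 1.8033 → H(X,Y|Z) = 1.1559

I(X;Y|Z) = 0.6425 + 0.6721 - 1.1559 = 0.1587 nats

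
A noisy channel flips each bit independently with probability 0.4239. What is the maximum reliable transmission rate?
0.0168 bits

For a binary symmetric channel (BSC) with error probability p:
Capacity C = 1 - H(p) bits per symbol

where H(p) = -p log₂(p) - (1-p) log₂(1-p) is the binary entropy function.

H(0.4239) = 0.9832 bits
C = 1 - 0.9832 = 0.0168 bits per symbol

This means we can reliably transmit up to 0.0168 bits of information per channel use.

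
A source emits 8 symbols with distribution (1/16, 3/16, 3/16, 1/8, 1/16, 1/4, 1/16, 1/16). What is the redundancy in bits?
0.2194 bits

Redundancy measures how far a source is from maximum entropy:
R = H_max - H(X)

Maximum entropy for 8 symbols: H_max = log_2(8) = 3.0000 bits
Actual entropy: H(X) = 2.7806 bits
Redundancy: R = 3.0000 - 2.7806 = 0.2194 bits

This redundancy represents potential for compression: the source could be compressed by 0.2194 bits per symbol.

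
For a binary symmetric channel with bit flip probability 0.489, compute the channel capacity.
0.0003 bits

For a binary symmetric channel (BSC) with error probability p:
Capacity C = 1 - H(p) bits per symbol

where H(p) = -p log₂(p) - (1-p) log₂(1-p) is the binary entropy function.

H(0.489) = 0.9997 bits
C = 1 - 0.9997 = 0.0003 bits per symbol

This means we can reliably transmit up to 0.0003 bits of information per channel use.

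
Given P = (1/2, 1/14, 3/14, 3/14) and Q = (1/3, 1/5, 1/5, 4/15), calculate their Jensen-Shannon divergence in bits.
0.0372 bits

Jensen-Shannon divergence is:
JSD(P||Q) = 0.5 × D_KL(P||M) + 0.5 × D_KL(Q||M)
where M = 0.5 × (P + Q) is the mixture distribution.

M = 0.5 × (1/2, 1/14, 3/14, 3/14) + 0.5 × (1/3, 1/5, 1/5, 4/15) = (5/12, 0.135714, 0.207143, 0.240476)

D_KL(P||M) = 0.0402 bits
D_KL(Q||M) = 0.0342 bits

JSD(P||Q) = 0.5 × 0.0402 + 0.5 × 0.0342 = 0.0372 bits

Unlike KL divergence, JSD is symmetric and bounded: 0 ≤ JSD ≤ log(2).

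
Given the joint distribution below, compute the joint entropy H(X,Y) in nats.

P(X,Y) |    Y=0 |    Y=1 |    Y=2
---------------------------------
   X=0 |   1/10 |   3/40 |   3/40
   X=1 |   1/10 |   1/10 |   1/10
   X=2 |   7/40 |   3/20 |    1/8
2.1591 nats

Joint entropy is H(X,Y) = -Σ_{x,y} p(x,y) log p(x,y).

Summing over all non-zero entries:
H(X,Y) = -[1/10·log_e(1/10) + 3/40·log_e(3/40) + 3/40·log_e(3/40) + 1/10·log_e(1/10) + 1/10·log_e(1/10) + 1/10·log_e(1/10) + 7/40·log_e(7/40) + 3/20·log_e(3/20) + 1/8·log_e(1/8)]
H(X,Y) = 2.1591 nats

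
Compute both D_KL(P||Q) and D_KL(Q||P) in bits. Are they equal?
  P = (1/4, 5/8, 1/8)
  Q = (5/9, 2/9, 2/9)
D_KL(P||Q) = 0.5406, D_KL(Q||P) = 0.4929

KL divergence is not symmetric: D_KL(P||Q) ≠ D_KL(Q||P) in general.

D_KL(P||Q) = 0.5406 bits
D_KL(Q||P) = 0.4929 bits

No, they are not equal!

This asymmetry is why KL divergence is not a true distance metric.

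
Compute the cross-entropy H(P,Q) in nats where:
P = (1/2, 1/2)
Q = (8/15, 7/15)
0.6954 nats

Cross-entropy: H(P,Q) = -Σ p(x) log q(x)

Alternatively: H(P,Q) = H(P) + D_KL(P||Q)
H(P) = 0.6931 nats
D_KL(P||Q) = 0.0022 nats

H(P,Q) = 0.6931 + 0.0022 = 0.6954 nats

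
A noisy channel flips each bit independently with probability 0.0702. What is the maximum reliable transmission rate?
0.6333 bits

For a binary symmetric channel (BSC) with error probability p:
Capacity C = 1 - H(p) bits per symbol

where H(p) = -p log₂(p) - (1-p) log₂(1-p) is the binary entropy function.

H(0.0702) = 0.3667 bits
C = 1 - 0.3667 = 0.6333 bits per symbol

This means we can reliably transmit up to 0.6333 bits of information per channel use.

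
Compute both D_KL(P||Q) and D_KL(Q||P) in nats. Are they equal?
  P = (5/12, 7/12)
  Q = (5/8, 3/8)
D_KL(P||Q) = 0.0888, D_KL(Q||P) = 0.0877

KL divergence is not symmetric: D_KL(P||Q) ≠ D_KL(Q||P) in general.

D_KL(P||Q) = 0.0888 nats
D_KL(Q||P) = 0.0877 nats

No, they are not equal!

This asymmetry is why KL divergence is not a true distance metric.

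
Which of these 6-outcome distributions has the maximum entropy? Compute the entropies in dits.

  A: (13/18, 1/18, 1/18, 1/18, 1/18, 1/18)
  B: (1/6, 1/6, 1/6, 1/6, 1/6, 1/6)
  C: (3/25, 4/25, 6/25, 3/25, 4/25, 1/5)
B

For a discrete distribution over n outcomes, entropy is maximized by the uniform distribution.

Computing entropies:
H(A) = 0.4508 dits
H(B) = 0.7782 dits
H(C) = 0.7642 dits

The uniform distribution (where all probabilities equal 1/6) achieves the maximum entropy of log_10(6) = 0.7782 dits.

Distribution B has the highest entropy.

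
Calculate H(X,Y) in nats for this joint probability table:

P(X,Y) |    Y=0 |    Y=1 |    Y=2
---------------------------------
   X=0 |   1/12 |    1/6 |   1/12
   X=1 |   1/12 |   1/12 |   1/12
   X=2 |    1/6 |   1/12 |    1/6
2.1383 nats

Joint entropy is H(X,Y) = -Σ_{x,y} p(x,y) log p(x,y).

Summing over all non-zero entries:
H(X,Y) = -[1/12·log_e(1/12) + 1/6·log_e(1/6) + 1/12·log_e(1/12) + 1/12·log_e(1/12) + 1/12·log_e(1/12) + 1/12·log_e(1/12) + 1/6·log_e(1/6) + 1/12·log_e(1/12) + 1/6·log_e(1/6)]
H(X,Y) = 2.1383 nats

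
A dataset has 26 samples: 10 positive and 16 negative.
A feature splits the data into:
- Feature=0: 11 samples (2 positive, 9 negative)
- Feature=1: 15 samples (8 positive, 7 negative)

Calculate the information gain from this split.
0.0968 bits

Information Gain = H(Y) - H(Y|Feature)

Before split:
P(positive) = 10/26 = 0.3846
H(Y) = 0.9612 bits

After split:
Feature=0: H = 0.6840 bits (weight = 11/26)
Feature=1: H = 0.9968 bits (weight = 15/26)
H(Y|Feature) = (11/26)×0.6840 + (15/26)×0.9968 = 0.8645 bits

Information Gain = 0.9612 - 0.8645 = 0.0968 bits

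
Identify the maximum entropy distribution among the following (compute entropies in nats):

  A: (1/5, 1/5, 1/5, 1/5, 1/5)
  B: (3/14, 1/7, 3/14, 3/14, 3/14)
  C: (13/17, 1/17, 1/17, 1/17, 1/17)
A

For a discrete distribution over n outcomes, entropy is maximized by the uniform distribution.

Computing entropies:
H(A) = 1.6094 nats
H(B) = 1.5984 nats
H(C) = 0.8718 nats

The uniform distribution (where all probabilities equal 1/5) achieves the maximum entropy of log_e(5) = 1.6094 nats.

Distribution A has the highest entropy.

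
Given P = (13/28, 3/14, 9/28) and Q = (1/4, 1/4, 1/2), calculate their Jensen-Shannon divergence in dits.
0.0116 dits

Jensen-Shannon divergence is:
JSD(P||Q) = 0.5 × D_KL(P||M) + 0.5 × D_KL(Q||M)
where M = 0.5 × (P + Q) is the mixture distribution.

M = 0.5 × (13/28, 3/14, 9/28) + 0.5 × (1/4, 1/4, 1/2) = (5/14, 0.232143, 0.410714)

D_KL(P||M) = 0.0112 dits
D_KL(Q||M) = 0.0120 dits

JSD(P||Q) = 0.5 × 0.0112 + 0.5 × 0.0120 = 0.0116 dits

Unlike KL divergence, JSD is symmetric and bounded: 0 ≤ JSD ≤ log(2).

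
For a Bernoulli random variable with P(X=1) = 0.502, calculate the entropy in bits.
1.0000 bits

The binary entropy function is:
H(p) = -p log(p) - (1-p) log(1-p)

H(0.502) = -0.502 × log_2(0.502) - 0.498 × log_2(0.498)
H(0.502) = 1.0000 bits

Note: Binary entropy is maximized at p=0.5 (H=1 bit) and minimized at p=0 or p=1 (H=0).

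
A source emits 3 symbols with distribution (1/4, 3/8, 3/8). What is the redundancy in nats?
0.0164 nats

Redundancy measures how far a source is from maximum entropy:
R = H_max - H(X)

Maximum entropy for 3 symbols: H_max = log_e(3) = 1.0986 nats
Actual entropy: H(X) = 1.0822 nats
Redundancy: R = 1.0986 - 1.0822 = 0.0164 nats

This redundancy represents potential for compression: the source could be compressed by 0.0164 nats per symbol.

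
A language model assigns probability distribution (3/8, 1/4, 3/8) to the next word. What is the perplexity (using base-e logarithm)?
2.9512

Perplexity is e^H (or exp(H) for natural log).

First, H = -Σ p log p = 1.0822 nats
Perplexity = e^1.0822 = 2.9512

Interpretation: The model's uncertainty is equivalent to choosing uniformly among 3.0 options.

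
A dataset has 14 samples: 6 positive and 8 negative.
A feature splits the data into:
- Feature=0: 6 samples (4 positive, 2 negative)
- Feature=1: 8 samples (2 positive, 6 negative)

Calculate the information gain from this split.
0.1281 bits

Information Gain = H(Y) - H(Y|Feature)

Before split:
P(positive) = 6/14 = 0.4286
H(Y) = 0.9852 bits

After split:
Feature=0: H = 0.9183 bits (weight = 6/14)
Feature=1: H = 0.8113 bits (weight = 8/14)
H(Y|Feature) = (6/14)×0.9183 + (8/14)×0.8113 = 0.8571 bits

Information Gain = 0.9852 - 0.8571 = 0.1281 bits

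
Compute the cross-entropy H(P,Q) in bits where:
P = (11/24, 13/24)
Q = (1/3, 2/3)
1.0433 bits

Cross-entropy: H(P,Q) = -Σ p(x) log q(x)

Alternatively: H(P,Q) = H(P) + D_KL(P||Q)
H(P) = 0.9950 bits
D_KL(P||Q) = 0.0483 bits

H(P,Q) = 0.9950 + 0.0483 = 1.0433 bits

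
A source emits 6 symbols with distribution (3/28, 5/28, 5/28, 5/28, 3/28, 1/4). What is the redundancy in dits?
0.0190 dits

Redundancy measures how far a source is from maximum entropy:
R = H_max - H(X)

Maximum entropy for 6 symbols: H_max = log_10(6) = 0.7782 dits
Actual entropy: H(X) = 0.7592 dits
Redundancy: R = 0.7782 - 0.7592 = 0.0190 dits

This redundancy represents potential for compression: the source could be compressed by 0.0190 dits per symbol.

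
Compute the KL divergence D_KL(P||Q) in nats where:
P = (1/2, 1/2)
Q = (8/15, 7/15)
0.0022 nats

KL divergence: D_KL(P||Q) = Σ p(x) log(p(x)/q(x))

Computing term by term:
  x=0: 1/2 × log_e[(1/2)/(8/15)] = 1/2 × -0.0645 = -0.0323
  x=1: 1/2 × log_e[(1/2)/(7/15)] = 1/2 × 0.0690 = 0.0345

D_KL(P||Q) = 0.0022 nats

Note: KL divergence is always non-negative and equals 0 iff P = Q.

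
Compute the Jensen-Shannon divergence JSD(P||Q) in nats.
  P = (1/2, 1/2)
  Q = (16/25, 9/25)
0.0100 nats

Jensen-Shannon divergence is:
JSD(P||Q) = 0.5 × D_KL(P||M) + 0.5 × D_KL(Q||M)
where M = 0.5 × (P + Q) is the mixture distribution.

M = 0.5 × (1/2, 1/2) + 0.5 × (16/25, 9/25) = (0.57, 0.43)

D_KL(P||M) = 0.0099 nats
D_KL(Q||M) = 0.0102 nats

JSD(P||Q) = 0.5 × 0.0099 + 0.5 × 0.0102 = 0.0100 nats

Unlike KL divergence, JSD is symmetric and bounded: 0 ≤ JSD ≤ log(2).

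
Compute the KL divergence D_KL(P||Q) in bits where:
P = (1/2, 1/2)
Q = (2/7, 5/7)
0.1464 bits

KL divergence: D_KL(P||Q) = Σ p(x) log(p(x)/q(x))

Computing term by term:
  x=0: 1/2 × log_2[(1/2)/(2/7)] = 1/2 × 0.8074 = 0.4037
  x=1: 1/2 × log_2[(1/2)/(5/7)] = 1/2 × -0.5146 = -0.2573

D_KL(P||Q) = 0.1464 bits

Note: KL divergence is always non-negative and equals 0 iff P = Q.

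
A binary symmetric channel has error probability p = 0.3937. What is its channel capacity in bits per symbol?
0.0329 bits

For a binary symmetric channel (BSC) with error probability p:
Capacity C = 1 - H(p) bits per symbol

where H(p) = -p log₂(p) - (1-p) log₂(1-p) is the binary entropy function.

H(0.3937) = 0.9671 bits
C = 1 - 0.9671 = 0.0329 bits per symbol

This means we can reliably transmit up to 0.0329 bits of information per channel use.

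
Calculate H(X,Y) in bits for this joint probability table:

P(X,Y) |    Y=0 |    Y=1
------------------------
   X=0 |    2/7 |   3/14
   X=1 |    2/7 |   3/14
1.9852 bits

Joint entropy is H(X,Y) = -Σ_{x,y} p(x,y) log p(x,y).

Summing over all non-zero entries:
H(X,Y) = -[2/7·log_2(2/7) + 3/14·log_2(3/14) + 2/7·log_2(2/7) + 3/14·log_2(3/14)]
H(X,Y) = 1.9852 bits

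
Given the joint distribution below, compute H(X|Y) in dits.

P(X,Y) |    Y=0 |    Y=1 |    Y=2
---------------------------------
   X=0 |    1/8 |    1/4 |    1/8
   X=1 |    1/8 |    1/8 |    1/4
0.2826 dits

Using the chain rule: H(X|Y) = H(X,Y) - H(Y)

First, compute H(X,Y) = 0.7526 dits

Marginal P(Y) = (1/4, 3/8, 3/8)
H(Y) = 0.4700 dits

H(X|Y) = H(X,Y) - H(Y) = 0.7526 - 0.4700 = 0.2826 dits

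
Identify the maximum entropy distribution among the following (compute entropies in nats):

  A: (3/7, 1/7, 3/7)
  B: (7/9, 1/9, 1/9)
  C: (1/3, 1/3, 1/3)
C

For a discrete distribution over n outcomes, entropy is maximized by the uniform distribution.

Computing entropies:
H(A) = 1.0042 nats
H(B) = 0.6837 nats
H(C) = 1.0986 nats

The uniform distribution (where all probabilities equal 1/3) achieves the maximum entropy of log_e(3) = 1.0986 nats.

Distribution C has the highest entropy.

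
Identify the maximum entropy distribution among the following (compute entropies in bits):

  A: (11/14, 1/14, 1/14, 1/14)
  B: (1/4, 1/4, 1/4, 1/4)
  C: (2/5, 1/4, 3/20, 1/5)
B

For a discrete distribution over n outcomes, entropy is maximized by the uniform distribution.

Computing entropies:
H(A) = 1.0892 bits
H(B) = 2.0000 bits
H(C) = 1.9037 bits

The uniform distribution (where all probabilities equal 1/4) achieves the maximum entropy of log_2(4) = 2.0000 bits.

Distribution B has the highest entropy.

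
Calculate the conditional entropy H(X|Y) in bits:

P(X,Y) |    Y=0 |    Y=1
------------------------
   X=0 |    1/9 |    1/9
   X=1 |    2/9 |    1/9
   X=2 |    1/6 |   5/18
1.4830 bits

Using the chain rule: H(X|Y) = H(X,Y) - H(Y)

First, compute H(X,Y) = 2.4830 bits

Marginal P(Y) = (1/2, 1/2)
H(Y) = 1.0000 bits

H(X|Y) = H(X,Y) - H(Y) = 2.4830 - 1.0000 = 1.4830 bits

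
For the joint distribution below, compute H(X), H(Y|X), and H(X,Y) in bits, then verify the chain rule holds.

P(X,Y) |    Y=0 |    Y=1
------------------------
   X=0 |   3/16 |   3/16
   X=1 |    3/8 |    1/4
H(X,Y) = 1.9363, H(X) = 0.9544, H(Y|X) = 0.9818 (all in bits)

Chain rule: H(X,Y) = H(X) + H(Y|X)

Left side — joint entropy directly:
H(X,Y) = -Σ p(x,y) log p(x,y) = 1.9363 bits

Right side — compute H(Y|X) from the conditional distributions:
P(X) = (3/8, 5/8), so H(X) = 0.9544 bits
H(Y|X) = Σ_x P(X=x) · H(Y|X=x):
  P(Y|X=0) = (1/2, 1/2), H(Y|X=0) = 1.0000, weight P(X=0) = 3/8
  P(Y|X=1) = (3/5, 2/5), H(Y|X=1) = 0.9710, weight P(X=1) = 5/8
H(Y|X) = 0.9818 bits

H(X) + H(Y|X) = 0.9544 + 0.9818 = 1.9363 bits

Both sides equal 1.9363 bits. ✓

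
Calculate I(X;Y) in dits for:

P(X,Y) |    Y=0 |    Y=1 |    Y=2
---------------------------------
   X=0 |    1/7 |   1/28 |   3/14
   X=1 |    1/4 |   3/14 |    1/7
0.0302 dits

Mutual information: I(X;Y) = H(X) + H(Y) - H(X,Y)

Marginals:
P(X) = (11/28, 17/28), H(X) = 0.2910 dits
P(Y) = (11/28, 1/4, 5/14), H(Y) = 0.4696 dits

Joint entropy: H(X,Y) = 0.7304 dits

I(X;Y) = 0.2910 + 0.4696 - 0.7304 = 0.0302 dits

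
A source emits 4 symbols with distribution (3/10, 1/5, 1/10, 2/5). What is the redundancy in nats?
0.1064 nats

Redundancy measures how far a source is from maximum entropy:
R = H_max - H(X)

Maximum entropy for 4 symbols: H_max = log_e(4) = 1.3863 nats
Actual entropy: H(X) = 1.2799 nats
Redundancy: R = 1.3863 - 1.2799 = 0.1064 nats

This redundancy represents potential for compression: the source could be compressed by 0.1064 nats per symbol.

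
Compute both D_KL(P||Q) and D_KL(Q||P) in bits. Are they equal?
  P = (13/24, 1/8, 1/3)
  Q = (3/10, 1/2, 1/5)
D_KL(P||Q) = 0.4574, D_KL(Q||P) = 0.5969

KL divergence is not symmetric: D_KL(P||Q) ≠ D_KL(Q||P) in general.

D_KL(P||Q) = 0.4574 bits
D_KL(Q||P) = 0.5969 bits

No, they are not equal!

This asymmetry is why KL divergence is not a true distance metric.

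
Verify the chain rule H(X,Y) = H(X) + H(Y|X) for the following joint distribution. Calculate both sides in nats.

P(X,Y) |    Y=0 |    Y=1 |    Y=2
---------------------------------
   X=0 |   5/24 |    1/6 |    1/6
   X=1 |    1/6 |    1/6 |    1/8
H(X,Y) = 1.7812, H(X) = 0.6897, H(Y|X) = 1.0916 (all in nats)

Chain rule: H(X,Y) = H(X) + H(Y|X)

Left side — joint entropy directly:
H(X,Y) = -Σ p(x,y) log p(x,y) = 1.7812 nats

Right side — compute H(Y|X) from the conditional distributions:
P(X) = (13/24, 11/24), so H(X) = 0.6897 nats
H(Y|X) = Σ_x P(X=x) · H(Y|X=x):
  P(Y|X=0) = (5/13, 4/13, 4/13), H(Y|X=0) = 1.0928, weight P(X=0) = 13/24
  P(Y|X=1) = (4/11, 4/11, 3/11), H(Y|X=1) = 1.0901, weight P(X=1) = 11/24
H(Y|X) = 1.0916 nats

H(X) + H(Y|X) = 0.6897 + 1.0916 = 1.7812 nats

Both sides equal 1.7812 nats. ✓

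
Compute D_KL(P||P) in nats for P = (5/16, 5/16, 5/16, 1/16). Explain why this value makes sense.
0.0000 nats

KL divergence satisfies the Gibbs inequality: D_KL(P||Q) ≥ 0 for all distributions P, Q.

D_KL(P||Q) = Σ p(x) log(p(x)/q(x))
Each term is p(x) × log_e(p(x)/p(x)) = p(x) × log_e(1) = 0, so the sum is 0.
D_KL(P||Q) = 0.0000 nats

When P = Q, the KL divergence is exactly 0, as there is no 'divergence' between identical distributions.

This non-negativity is a fundamental property: relative entropy cannot be negative because it measures how different Q is from P.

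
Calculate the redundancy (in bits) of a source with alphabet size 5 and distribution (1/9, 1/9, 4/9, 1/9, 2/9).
0.2631 bits

Redundancy measures how far a source is from maximum entropy:
R = H_max - H(X)

Maximum entropy for 5 symbols: H_max = log_2(5) = 2.3219 bits
Actual entropy: H(X) = 2.0588 bits
Redundancy: R = 2.3219 - 2.0588 = 0.2631 bits

This redundancy represents potential for compression: the source could be compressed by 0.2631 bits per symbol.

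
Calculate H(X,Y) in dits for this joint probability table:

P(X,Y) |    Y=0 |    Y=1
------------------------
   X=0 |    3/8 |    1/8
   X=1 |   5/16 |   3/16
0.5668 dits

Joint entropy is H(X,Y) = -Σ_{x,y} p(x,y) log p(x,y).

Summing over all non-zero entries:
H(X,Y) = -[3/8·log_10(3/8) + 1/8·log_10(1/8) + 5/16·log_10(5/16) + 3/16·log_10(3/16)]
H(X,Y) = 0.5668 dits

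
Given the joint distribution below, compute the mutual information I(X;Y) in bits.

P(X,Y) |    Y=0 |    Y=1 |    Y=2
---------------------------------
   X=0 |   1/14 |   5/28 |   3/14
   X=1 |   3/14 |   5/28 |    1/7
0.0606 bits

Mutual information: I(X;Y) = H(X) + H(Y) - H(X,Y)

Marginals:
P(X) = (13/28, 15/28), H(X) = 0.9963 bits
P(Y) = (2/7, 5/14, 5/14), H(Y) = 1.5774 bits

Joint entropy: H(X,Y) = 2.5131 bits

I(X;Y) = 0.9963 + 1.5774 - 2.5131 = 0.0606 bits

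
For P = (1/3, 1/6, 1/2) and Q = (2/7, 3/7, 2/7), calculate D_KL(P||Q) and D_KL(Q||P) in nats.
D_KL(P||Q) = 0.1738, D_KL(Q||P) = 0.2008

KL divergence is not symmetric: D_KL(P||Q) ≠ D_KL(Q||P) in general.

D_KL(P||Q) = 0.1738 nats
D_KL(Q||P) = 0.2008 nats

No, they are not equal!

This asymmetry is why KL divergence is not a true distance metric.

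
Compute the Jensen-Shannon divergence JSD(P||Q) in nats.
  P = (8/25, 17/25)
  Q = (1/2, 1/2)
0.0169 nats

Jensen-Shannon divergence is:
JSD(P||Q) = 0.5 × D_KL(P||M) + 0.5 × D_KL(Q||M)
where M = 0.5 × (P + Q) is the mixture distribution.

M = 0.5 × (8/25, 17/25) + 0.5 × (1/2, 1/2) = (0.41, 0.59)

D_KL(P||M) = 0.0172 nats
D_KL(Q||M) = 0.0165 nats

JSD(P||Q) = 0.5 × 0.0172 + 0.5 × 0.0165 = 0.0169 nats

Unlike KL divergence, JSD is symmetric and bounded: 0 ≤ JSD ≤ log(2).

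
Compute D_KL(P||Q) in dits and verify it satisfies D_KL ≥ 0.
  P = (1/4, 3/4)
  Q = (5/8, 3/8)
0.1263 dits

KL divergence satisfies the Gibbs inequality: D_KL(P||Q) ≥ 0 for all distributions P, Q.

D_KL(P||Q) = Σ p(x) log(p(x)/q(x))
Term by term:
  x=0: 1/4 × log_10[(1/4)/(5/8)] = -0.0995
  x=1: 3/4 × log_10[(3/4)/(3/8)] = 0.2258
D_KL(P||Q) = 0.1263 dits

D_KL(P||Q) = 0.1263 ≥ 0 ✓

This non-negativity is a fundamental property: relative entropy cannot be negative because it measures how different Q is from P.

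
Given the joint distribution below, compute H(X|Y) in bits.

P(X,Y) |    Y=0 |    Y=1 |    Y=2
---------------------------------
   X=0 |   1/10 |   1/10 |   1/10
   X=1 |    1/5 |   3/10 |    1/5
0.8755 bits

Using the chain rule: H(X|Y) = H(X,Y) - H(Y)

First, compute H(X,Y) = 2.4464 bits

Marginal P(Y) = (3/10, 2/5, 3/10)
H(Y) = 1.5710 bits

H(X|Y) = H(X,Y) - H(Y) = 2.4464 - 1.5710 = 0.8755 bits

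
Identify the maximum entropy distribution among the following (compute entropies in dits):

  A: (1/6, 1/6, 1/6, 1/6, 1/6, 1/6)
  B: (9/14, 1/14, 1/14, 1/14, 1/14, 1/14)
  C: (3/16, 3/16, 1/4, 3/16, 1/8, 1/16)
A

For a discrete distribution over n outcomes, entropy is maximized by the uniform distribution.

Computing entropies:
H(A) = 0.7782 dits
H(B) = 0.5327 dits
H(C) = 0.7476 dits

The uniform distribution (where all probabilities equal 1/6) achieves the maximum entropy of log_10(6) = 0.7782 dits.

Distribution A has the highest entropy.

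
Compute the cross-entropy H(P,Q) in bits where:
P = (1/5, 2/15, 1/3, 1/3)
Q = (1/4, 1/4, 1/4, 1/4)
2.0000 bits

Cross-entropy: H(P,Q) = -Σ p(x) log q(x)

Alternatively: H(P,Q) = H(P) + D_KL(P||Q)
H(P) = 1.9086 bits
D_KL(P||Q) = 0.0914 bits

H(P,Q) = 1.9086 + 0.0914 = 2.0000 bits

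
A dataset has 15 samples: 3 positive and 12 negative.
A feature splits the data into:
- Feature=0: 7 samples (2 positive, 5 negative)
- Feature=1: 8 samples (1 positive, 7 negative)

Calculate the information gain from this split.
0.0292 bits

Information Gain = H(Y) - H(Y|Feature)

Before split:
P(positive) = 3/15 = 0.2000
H(Y) = 0.7219 bits

After split:
Feature=0: H = 0.8631 bits (weight = 7/15)
Feature=1: H = 0.5436 bits (weight = 8/15)
H(Y|Feature) = (7/15)×0.8631 + (8/15)×0.5436 = 0.6927 bits

Information Gain = 0.7219 - 0.6927 = 0.0292 bits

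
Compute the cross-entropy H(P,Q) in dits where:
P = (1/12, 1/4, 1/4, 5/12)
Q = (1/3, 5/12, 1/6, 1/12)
0.7790 dits

Cross-entropy: H(P,Q) = -Σ p(x) log q(x)

Alternatively: H(P,Q) = H(P) + D_KL(P||Q)
H(P) = 0.5494 dits
D_KL(P||Q) = 0.2296 dits

H(P,Q) = 0.5494 + 0.2296 = 0.7790 dits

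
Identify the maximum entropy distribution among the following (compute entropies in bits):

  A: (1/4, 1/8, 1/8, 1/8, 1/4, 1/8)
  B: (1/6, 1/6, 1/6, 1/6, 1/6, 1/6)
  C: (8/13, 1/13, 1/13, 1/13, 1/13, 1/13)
B

For a discrete distribution over n outcomes, entropy is maximized by the uniform distribution.

Computing entropies:
H(A) = 2.5000 bits
H(B) = 2.5850 bits
H(C) = 1.8543 bits

The uniform distribution (where all probabilities equal 1/6) achieves the maximum entropy of log_2(6) = 2.5850 bits.

Distribution B has the highest entropy.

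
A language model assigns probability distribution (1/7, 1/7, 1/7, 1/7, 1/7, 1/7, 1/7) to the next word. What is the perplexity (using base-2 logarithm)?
7.0000

Perplexity is 2^H (or exp(H) for natural log).

First, H = -Σ p log p = 2.8074 bits
Perplexity = 2^2.8074 = 7.0000

Interpretation: The model's uncertainty is equivalent to choosing uniformly among 7.0 options.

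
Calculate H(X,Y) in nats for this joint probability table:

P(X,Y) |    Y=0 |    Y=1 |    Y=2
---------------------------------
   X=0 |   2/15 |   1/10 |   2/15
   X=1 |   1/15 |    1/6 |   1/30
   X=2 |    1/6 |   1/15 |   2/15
2.1079 nats

Joint entropy is H(X,Y) = -Σ_{x,y} p(x,y) log p(x,y).

Summing over all non-zero entries:
H(X,Y) = -[2/15·log_e(2/15) + 1/10·log_e(1/10) + 2/15·log_e(2/15) + 1/15·log_e(1/15) + 1/6·log_e(1/6) + 1/30·log_e(1/30) + 1/6·log_e(1/6) + 1/15·log_e(1/15) + 2/15·log_e(2/15)]
H(X,Y) = 2.1079 nats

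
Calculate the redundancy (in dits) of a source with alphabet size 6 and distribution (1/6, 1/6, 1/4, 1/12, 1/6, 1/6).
0.0189 dits

Redundancy measures how far a source is from maximum entropy:
R = H_max - H(X)

Maximum entropy for 6 symbols: H_max = log_10(6) = 0.7782 dits
Actual entropy: H(X) = 0.7592 dits
Redundancy: R = 0.7782 - 0.7592 = 0.0189 dits

This redundancy represents potential for compression: the source could be compressed by 0.0189 dits per symbol.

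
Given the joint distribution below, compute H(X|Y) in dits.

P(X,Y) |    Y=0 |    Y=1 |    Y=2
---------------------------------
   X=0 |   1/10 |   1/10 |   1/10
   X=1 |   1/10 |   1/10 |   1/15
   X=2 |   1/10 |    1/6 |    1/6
0.4621 dits

Using the chain rule: H(X|Y) = H(X,Y) - H(Y)

First, compute H(X,Y) = 0.9378 dits

Marginal P(Y) = (3/10, 11/30, 1/3)
H(Y) = 0.4757 dits

H(X|Y) = H(X,Y) - H(Y) = 0.9378 - 0.4757 = 0.4621 dits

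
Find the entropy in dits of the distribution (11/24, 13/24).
0.2995 dits

Shannon entropy is H(X) = -Σ p(x) log p(x).

For P = (11/24, 13/24):
H = -11/24 × log_10(11/24) -13/24 × log_10(13/24)
H = 0.2995 dits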